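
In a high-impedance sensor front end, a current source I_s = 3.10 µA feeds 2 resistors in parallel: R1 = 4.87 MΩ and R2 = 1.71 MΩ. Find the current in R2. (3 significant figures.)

I ≈ 2.29 µA

With just two branches, the current splits inversely with resistance.
I(R2) = 3.10 × 4.87/(4.87 + 1.71) = 3.10 × 0.7401 = 2.294 µA.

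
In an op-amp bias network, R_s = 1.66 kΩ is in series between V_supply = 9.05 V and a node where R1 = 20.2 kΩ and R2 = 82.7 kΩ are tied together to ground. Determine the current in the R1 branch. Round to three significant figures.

Equivalent of the parallel group: R_p = 16.23 kΩ.
V_A = 9.05 × 16.23/17.89 = 8.210 V.
I(R1) = V_A / R1 = 8.210/20.2 = 0.4065 mA.

I ≈ 0.406 mA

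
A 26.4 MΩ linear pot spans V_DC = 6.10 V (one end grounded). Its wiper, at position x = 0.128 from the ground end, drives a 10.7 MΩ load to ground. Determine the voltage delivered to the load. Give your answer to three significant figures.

The pot divides into 23.02 MΩ above the wiper and 3.379 MΩ below.
Lower segment in parallel with the load: 3.379 ‖ 10.7 = 2.568 MΩ.
Loaded-divider output: V_out = 6.10 × 0.1004 = 0.6122 V.
(Unloaded: V_out = x·V_DC = 0.781 V.)

V_out ≈ 0.612 V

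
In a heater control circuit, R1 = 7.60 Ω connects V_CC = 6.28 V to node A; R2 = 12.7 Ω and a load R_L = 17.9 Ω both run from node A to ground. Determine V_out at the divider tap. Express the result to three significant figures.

V_out ≈ 3.10 V

R2 ‖ R_L = (12.7 × 17.9)/(12.7 + 17.9) = 7.429 Ω.
Now apply the divider: V_out = 6.28 × 0.4943 = 3.104 V.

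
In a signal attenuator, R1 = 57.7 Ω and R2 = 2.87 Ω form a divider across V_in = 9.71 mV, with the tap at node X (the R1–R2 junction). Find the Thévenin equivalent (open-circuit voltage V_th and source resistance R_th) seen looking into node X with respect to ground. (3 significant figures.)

With X open, the divider is unloaded: V_th = 9.71 × 2.87/60.57 = 0.4601 mV.
With V_in suppressed (replaced by a short), R_th = R1 ‖ R2 = (57.70 × 2.87)/(57.70 + 2.87) = 2.734 Ω.

V_th ≈ 0.460 mV, R_th ≈ 2.73 Ω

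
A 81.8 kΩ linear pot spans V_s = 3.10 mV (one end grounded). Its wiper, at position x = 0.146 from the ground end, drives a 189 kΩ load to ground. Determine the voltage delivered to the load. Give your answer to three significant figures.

V_out ≈ 0.429 mV

The pot divides into 69.86 kΩ above the wiper and 11.94 kΩ below.
Lower segment in parallel with the load: 11.94 ‖ 189 = 11.23 kΩ.
Then V_out = V_s · 11.23/(69.86 + 11.23) = 0.4294 mV.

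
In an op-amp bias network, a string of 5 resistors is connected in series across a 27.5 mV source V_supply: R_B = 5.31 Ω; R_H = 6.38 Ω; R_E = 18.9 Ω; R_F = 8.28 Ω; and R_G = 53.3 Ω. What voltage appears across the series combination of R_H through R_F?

Total series resistance ΣR = 5.31 + 6.38 + 18.9 + 8.28 + 53.3 = 92.17 Ω.
R_{R_H..R_F} = 6.38 + 18.9 + 8.28 = 33.56 Ω.
By the voltage-divider rule, V = 27.5 × 33.56/92.17 = 10.01 mV.

V ≈ 10.0 mV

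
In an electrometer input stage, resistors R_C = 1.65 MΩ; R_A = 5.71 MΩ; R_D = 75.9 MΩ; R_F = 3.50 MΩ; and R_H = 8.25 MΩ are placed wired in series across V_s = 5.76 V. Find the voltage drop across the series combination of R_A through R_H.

V ≈ 5.66 V

Series total: ΣR = 1.65 + 5.71 + 75.9 + 3.50 + 8.25 = 95.01 MΩ.
R_{R_A..R_H} = 5.71 + 75.9 + 3.50 + 8.25 = 93.36 MΩ.
Voltage divider: V = V_s · (93.36 / 95.01) = 5.76 × 0.9826 = 5.660 V.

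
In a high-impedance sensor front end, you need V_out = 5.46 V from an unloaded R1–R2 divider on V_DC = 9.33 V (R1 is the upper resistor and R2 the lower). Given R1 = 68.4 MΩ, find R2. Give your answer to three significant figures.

Required fraction k = V_out/V_DC = 0.5852.
Rearranging, R2 = R1·k/(1−k) = 68.4 × 1.411 = 96.50 MΩ.

R2 ≈ 96.5 MΩ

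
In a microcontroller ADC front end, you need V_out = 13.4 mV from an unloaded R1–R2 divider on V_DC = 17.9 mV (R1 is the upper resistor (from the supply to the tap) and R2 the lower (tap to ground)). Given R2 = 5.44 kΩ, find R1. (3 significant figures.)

R1 ≈ 1.83 kΩ

V_out/V_DC = R2/(R1+R2) = 0.7486.
Rearranging, R1 = R2·(1−k)/k = 5.44 × 0.3358 = 1.827 kΩ.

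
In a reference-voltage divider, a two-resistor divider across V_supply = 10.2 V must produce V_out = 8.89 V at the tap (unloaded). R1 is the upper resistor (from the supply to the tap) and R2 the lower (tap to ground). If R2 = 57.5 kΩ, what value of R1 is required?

Required fraction k = V_out/V_supply = 0.8716.
R1 = R2·(1/k − 1) = 57.5 × 0.1474 = 8.473 kΩ.

R1 ≈ 8.47 kΩ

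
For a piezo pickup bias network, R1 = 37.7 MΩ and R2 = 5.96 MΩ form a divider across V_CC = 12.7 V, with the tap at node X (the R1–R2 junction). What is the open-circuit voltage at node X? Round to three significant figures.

V_th ≈ 1.73 V

V_th is the unloaded tap voltage: V_CC · R2/(R1+R2) = 12.7 × 0.1365 = 1.734 V.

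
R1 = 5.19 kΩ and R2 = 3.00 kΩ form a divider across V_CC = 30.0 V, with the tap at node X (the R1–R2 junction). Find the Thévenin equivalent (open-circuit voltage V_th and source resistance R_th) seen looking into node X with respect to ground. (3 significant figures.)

With X open, the divider is unloaded: V_th = 30.0 × 3.00/8.190 = 10.99 V.
Zeroing V_CC shorts the top of R1 to ground, so R_th = R1 ‖ R2 = 1.901 kΩ.

V_th ≈ 11.0 V, R_th ≈ 1.90 kΩ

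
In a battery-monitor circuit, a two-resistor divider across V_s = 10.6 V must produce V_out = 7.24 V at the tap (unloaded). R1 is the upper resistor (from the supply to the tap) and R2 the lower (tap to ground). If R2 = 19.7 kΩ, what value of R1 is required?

R1 ≈ 9.14 kΩ

Required fraction k = V_out/V_s = 0.6830.
So R1 = R2 · (V_s/V_out − 1) = 19.7 × (10.6/7.24 − 1) = 19.7 × 0.4641 = 9.143 kΩ.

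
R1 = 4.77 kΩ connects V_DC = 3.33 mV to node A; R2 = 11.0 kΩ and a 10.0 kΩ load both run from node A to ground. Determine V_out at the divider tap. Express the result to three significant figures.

First combine the lower leg with the load: R2 ‖ R_L = 5.238 kΩ.
Then V_out = V_DC · R2'/(R1 + R2') = 3.33 × 5.238/10.01 = 1.743 mV.
(Unloaded it would be 2.32 mV; the load pulls it down.)

V_out ≈ 1.74 mV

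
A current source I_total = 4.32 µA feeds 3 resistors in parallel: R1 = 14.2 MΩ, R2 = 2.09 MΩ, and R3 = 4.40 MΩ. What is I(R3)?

ΣG = 1/14.2 + 1/2.09 + 1/4.40 = 0.7762.
By the current-divider rule, I = I_total · G_k/ΣG = 4.32 × 0.2928 = 1.265 µA.

I ≈ 1.26 µA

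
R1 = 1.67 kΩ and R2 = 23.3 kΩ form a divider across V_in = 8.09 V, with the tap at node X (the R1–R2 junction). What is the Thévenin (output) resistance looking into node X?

Zeroing V_in shorts the top of R1 to ground, so R_th = R1 ‖ R2 = 1.558 kΩ.

R_th ≈ 1.56 kΩ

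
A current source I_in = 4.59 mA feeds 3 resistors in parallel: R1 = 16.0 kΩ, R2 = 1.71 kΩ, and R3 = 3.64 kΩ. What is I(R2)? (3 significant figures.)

ΣG = 1/16.0 + 1/1.71 + 1/3.64 = 0.9220.
Current divider: I(R2) = I_in · G_k/ΣG = 4.59 × (0.5848/0.9220) = 4.59 × 0.6343 = 2.911 mA.

I ≈ 2.91 mA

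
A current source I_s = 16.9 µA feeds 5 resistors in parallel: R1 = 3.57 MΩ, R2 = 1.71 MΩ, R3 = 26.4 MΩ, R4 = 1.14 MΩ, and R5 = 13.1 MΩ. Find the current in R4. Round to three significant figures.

ΣG = 1/3.57 + 1/1.71 + 1/26.4 + 1/1.14 + 1/13.1 = 1.856.
R4 takes the fraction G_k/ΣG = 0.8772/1.856 = 0.4725, so I = 16.9 × 0.4725 = 7.986 µA.

I ≈ 7.99 µA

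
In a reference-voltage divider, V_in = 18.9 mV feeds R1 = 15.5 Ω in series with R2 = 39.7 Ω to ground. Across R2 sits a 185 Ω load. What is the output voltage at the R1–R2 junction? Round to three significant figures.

R2 ‖ R_L = (39.7 × 185)/(39.7 + 185) = 32.69 Ω.
Now apply the divider: V_out = 18.9 × 0.6783 = 12.82 mV.

V_out ≈ 12.8 mV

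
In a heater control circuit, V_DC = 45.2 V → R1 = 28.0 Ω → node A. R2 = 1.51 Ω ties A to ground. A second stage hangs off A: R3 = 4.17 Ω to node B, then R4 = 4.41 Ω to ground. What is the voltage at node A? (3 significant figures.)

V_A ≈ 1.98 V

Looking into the second stage from A: R3 + R4 = 8.580 Ω appears in parallel with R2.
Effective lower resistance at A: R2 ‖ 8.580 = 1.284 Ω.
V_A = 45.2 × 1.284/(28.0 + 1.284) = 1.982 V.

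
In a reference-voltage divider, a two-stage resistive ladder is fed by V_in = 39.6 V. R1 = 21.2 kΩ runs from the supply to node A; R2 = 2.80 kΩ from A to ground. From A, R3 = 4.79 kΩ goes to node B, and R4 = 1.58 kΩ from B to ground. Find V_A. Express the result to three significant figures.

V_A ≈ 3.33 V

Node A sees R2 in parallel with the series input of stage 2, R3 + R4 = 6.370 kΩ.
R2 ‖ (R3+R4) = 1.945 kΩ.
First divider: V_A = V_in · 1.945/(21.2 + 1.945) = 3.328 V.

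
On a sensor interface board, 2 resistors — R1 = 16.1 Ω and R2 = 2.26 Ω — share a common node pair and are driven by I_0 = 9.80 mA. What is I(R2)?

Two-branch current divider: I_k = I_0 · R_other/(R_1 + R_2).
So I = 9.80 × 16.1/18.36 = 8.594 mA.

I ≈ 8.59 mA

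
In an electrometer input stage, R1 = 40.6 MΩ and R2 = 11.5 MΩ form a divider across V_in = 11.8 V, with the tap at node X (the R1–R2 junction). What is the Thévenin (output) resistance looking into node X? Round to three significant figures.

R_th ≈ 8.96 MΩ

With V_in suppressed (replaced by a short), R_th = R1 ‖ R2 = (40.60 × 11.5)/(40.60 + 11.5) = 8.962 MΩ.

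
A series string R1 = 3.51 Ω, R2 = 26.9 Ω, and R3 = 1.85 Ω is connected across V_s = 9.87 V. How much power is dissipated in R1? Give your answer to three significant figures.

P ≈ 0.329 W

ΣR = 32.26 Ω → I = 9.87/32.26 = 0.3060 A.
P(R1) = I²·R1 = (0.3060)² × 3.51 = 0.3286 W.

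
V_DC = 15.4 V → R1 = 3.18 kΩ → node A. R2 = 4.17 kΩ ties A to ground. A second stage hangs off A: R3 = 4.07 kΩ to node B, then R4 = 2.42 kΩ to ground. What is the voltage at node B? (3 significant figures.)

V_B ≈ 2.55 V

Looking into the second stage from A: R3 + R4 = 6.490 kΩ appears in parallel with R2.
Effective lower resistance at A: R2 ‖ 6.490 = 2.539 kΩ.
V_A = 15.4 × 2.539/(3.18 + 2.539) = 6.837 V.
Then the unloaded second divider: V_B = V_A × R4/(R3+R4) = 6.837 × 0.3729 = 2.549 V.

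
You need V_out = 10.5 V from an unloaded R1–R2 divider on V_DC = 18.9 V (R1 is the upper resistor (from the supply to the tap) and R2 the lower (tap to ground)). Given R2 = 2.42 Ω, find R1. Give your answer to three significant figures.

V_out/V_DC = R2/(R1+R2) = 0.5556.
R1 = R2·(1/k − 1) = 2.42 × 0.8000 = 1.936 Ω.

R1 ≈ 1.94 Ω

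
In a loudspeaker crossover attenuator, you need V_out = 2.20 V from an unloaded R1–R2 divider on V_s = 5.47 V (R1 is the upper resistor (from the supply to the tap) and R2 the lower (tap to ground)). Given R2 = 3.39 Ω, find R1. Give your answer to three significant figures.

R1 ≈ 5.04 Ω

Required fraction k = V_out/V_s = 0.4022.
Rearranging, R1 = R2·(1−k)/k = 3.39 × 1.486 = 5.039 Ω.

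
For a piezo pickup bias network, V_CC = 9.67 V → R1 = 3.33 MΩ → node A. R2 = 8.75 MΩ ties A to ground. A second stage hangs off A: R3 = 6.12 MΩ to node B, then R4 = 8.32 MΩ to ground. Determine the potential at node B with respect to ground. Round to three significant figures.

Looking into the second stage from A: R3 + R4 = 14.44 MΩ appears in parallel with R2.
Effective lower resistance at A: R2 ‖ 14.44 = 5.448 MΩ.
So V_A = 9.67 × 0.6207 = 6.002 V.
V_B = V_A × 0.5762 = 3.458 V.

V_B ≈ 3.46 V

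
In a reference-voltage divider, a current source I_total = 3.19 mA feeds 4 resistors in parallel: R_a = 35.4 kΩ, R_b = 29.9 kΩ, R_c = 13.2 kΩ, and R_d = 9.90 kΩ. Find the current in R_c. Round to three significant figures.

I ≈ 1.01 mA

Conductances: ΣG = 1/35.4 + 1/29.9 + 1/13.2 + 1/9.90 = 0.2385 (1/kΩ).
Current divider: I(R_c) = I_total · G_k/ΣG = 3.19 × (0.07576/0.2385) = 3.19 × 0.3177 = 1.013 mA.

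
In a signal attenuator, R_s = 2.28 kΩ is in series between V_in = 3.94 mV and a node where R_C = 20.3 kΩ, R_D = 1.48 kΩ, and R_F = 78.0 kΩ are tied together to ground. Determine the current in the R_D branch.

Parallel bank: R_p = 1/(1/20.3 + 1/1.48 + 1/78.0) = 1.355 kΩ.
Node voltage V_A = V_in · R_p/(R_s + R_p) = 3.94 × 0.3728 = 1.469 mV.
I(R_D) = V_A / R_D = 1.469/1.48 = 0.9926 µA.

I ≈ 0.993 µA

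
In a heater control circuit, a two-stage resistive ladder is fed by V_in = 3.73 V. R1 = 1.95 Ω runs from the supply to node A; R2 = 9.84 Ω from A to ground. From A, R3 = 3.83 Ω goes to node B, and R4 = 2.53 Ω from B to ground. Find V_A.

V_A ≈ 2.48 V

The second stage (R3 + R4 = 6.360 Ω) loads node A in parallel with R2.
R2 ‖ (R3+R4) = 3.863 Ω.
V_A = 3.73 × 3.863/(1.95 + 3.863) = 2.479 V.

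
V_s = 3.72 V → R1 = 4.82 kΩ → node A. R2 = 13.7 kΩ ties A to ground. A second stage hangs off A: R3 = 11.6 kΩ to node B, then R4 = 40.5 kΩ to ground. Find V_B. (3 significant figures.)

Node A sees R2 in parallel with the series input of stage 2, R3 + R4 = 52.10 kΩ.
R2 ‖ (R3+R4) = 10.85 kΩ.
First divider: V_A = V_s · 10.85/(4.82 + 10.85) = 2.576 V.
Then the unloaded second divider: V_B = V_A × R4/(R3+R4) = 2.576 × 0.7774 = 2.002 V.

V_B ≈ 2.00 V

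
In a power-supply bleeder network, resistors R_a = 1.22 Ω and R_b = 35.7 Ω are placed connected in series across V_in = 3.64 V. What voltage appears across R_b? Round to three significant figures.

V ≈ 3.52 V

ΣR = 1.22 + 35.7 = 36.92 Ω.
Voltage divider: V = V_in · (35.70 / 36.92) = 3.64 × 0.9670 = 3.520 V.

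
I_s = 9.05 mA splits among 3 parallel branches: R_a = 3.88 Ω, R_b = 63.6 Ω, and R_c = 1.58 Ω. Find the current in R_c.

Total conductance ΣG = 1/3.88 + 1/63.6 + 1/1.58 = 0.9064 (units of 1/Ω).
R_c takes the fraction G_k/ΣG = 0.6329/0.9064 = 0.6983, so I = 9.05 × 0.6983 = 6.320 mA.

I ≈ 6.32 mA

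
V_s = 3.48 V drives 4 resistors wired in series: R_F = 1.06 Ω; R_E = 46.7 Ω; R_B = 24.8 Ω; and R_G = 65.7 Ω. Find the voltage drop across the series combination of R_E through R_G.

V ≈ 3.45 V

ΣR = 1.06 + 46.7 + 24.8 + 65.7 = 138.3 Ω.
R_{R_E..R_G} = 46.7 + 24.8 + 65.7 = 137.2 Ω.
V = V_s · R/ΣR = 3.48 × 0.9923 = 3.453 V.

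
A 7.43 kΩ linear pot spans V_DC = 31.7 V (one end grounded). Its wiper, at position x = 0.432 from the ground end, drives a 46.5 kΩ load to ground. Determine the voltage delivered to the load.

Lower segment x·R_p = 3.210 kΩ; upper segment (1−x)·R_p = 4.220 kΩ.
Lower segment in parallel with the load: 3.210 ‖ 46.5 = 3.003 kΩ.
Then V_out = V_DC · 3.003/(4.220 + 3.003) = 13.18 V.

V_out ≈ 13.2 V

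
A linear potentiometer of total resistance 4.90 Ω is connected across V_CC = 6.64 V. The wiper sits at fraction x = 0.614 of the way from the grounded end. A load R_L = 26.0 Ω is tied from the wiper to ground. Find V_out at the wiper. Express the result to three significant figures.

V_out ≈ 3.90 V

The pot divides into 1.891 Ω above the wiper and 3.009 Ω below.
(x·R_p) ‖ R_L = 2.697 Ω.
Then V_out = V_CC · 2.697/(1.891 + 2.697) = 3.903 V.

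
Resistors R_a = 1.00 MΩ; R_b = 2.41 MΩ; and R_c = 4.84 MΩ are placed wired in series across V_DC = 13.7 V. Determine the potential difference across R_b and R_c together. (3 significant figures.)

V ≈ 12.0 V

Total series resistance ΣR = 1.00 + 2.41 + 4.84 = 8.250 MΩ.
R_{R_b..R_c} = 2.41 + 4.84 = 7.250 MΩ.
Voltage divider: V = V_DC · (7.250 / 8.250) = 13.7 × 0.8788 = 12.04 V.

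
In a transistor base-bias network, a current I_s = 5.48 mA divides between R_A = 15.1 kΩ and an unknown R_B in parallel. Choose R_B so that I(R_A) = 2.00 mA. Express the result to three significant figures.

In a two-way split, I_A/I_s = R_B/(R_A + R_B).
2.00/5.48 = R_B/(R_A + R_B) → R_B = R_A · (0.3650)/(1 − 0.3650) = 15.1 × 0.5747 = 8.678 kΩ.

R_B ≈ 8.68 kΩ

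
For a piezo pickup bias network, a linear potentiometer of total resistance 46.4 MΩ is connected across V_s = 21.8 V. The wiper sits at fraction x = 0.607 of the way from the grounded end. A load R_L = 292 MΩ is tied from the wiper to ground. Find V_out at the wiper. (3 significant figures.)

Lower segment x·R_p = 28.16 MΩ; upper segment (1−x)·R_p = 18.24 MΩ.
Lower segment in parallel with the load: 28.16 ‖ 292 = 25.69 MΩ.
Then V_out = V_s · 25.69/(18.24 + 25.69) = 12.75 V.

V_out ≈ 12.7 V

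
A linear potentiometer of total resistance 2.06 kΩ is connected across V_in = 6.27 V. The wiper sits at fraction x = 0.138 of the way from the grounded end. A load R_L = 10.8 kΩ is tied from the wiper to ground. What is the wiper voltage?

The pot divides into 1.776 kΩ above the wiper and 0.2843 kΩ below.
(x·R_p) ‖ R_L = 0.2770 kΩ.
V_out = 6.27 × 0.2770/(1.776 + 0.2770) = 0.8461 V.

V_out ≈ 0.846 V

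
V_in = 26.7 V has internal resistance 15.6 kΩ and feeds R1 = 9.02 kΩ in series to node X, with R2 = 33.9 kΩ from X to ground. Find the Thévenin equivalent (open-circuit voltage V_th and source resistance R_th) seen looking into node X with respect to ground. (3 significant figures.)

R1' = 15.6 + 9.02 = 24.62 kΩ (source resistance + R1).
With X open, the divider is unloaded: V_th = 26.7 × 33.9/58.52 = 15.47 V.
Zeroing V_in shorts the top of R1' to ground, so R_th = R1' ‖ R2 = 14.26 kΩ.

V_th ≈ 15.5 V, R_th ≈ 14.3 kΩ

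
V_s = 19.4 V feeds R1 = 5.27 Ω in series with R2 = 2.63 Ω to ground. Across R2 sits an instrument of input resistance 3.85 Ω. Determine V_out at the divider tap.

First combine the lower leg with the load: R2 ‖ R_L = 1.563 Ω.
Then V_out = V_s · R2'/(R1 + R2') = 19.4 × 1.563/6.833 = 4.437 V.

V_out ≈ 4.44 V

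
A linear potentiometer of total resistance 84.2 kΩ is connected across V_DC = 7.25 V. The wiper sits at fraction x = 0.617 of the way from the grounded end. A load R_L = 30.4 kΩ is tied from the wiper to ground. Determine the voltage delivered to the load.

V_out ≈ 2.70 V

The pot divides into 32.25 kΩ above the wiper and 51.95 kΩ below.
(x·R_p) ‖ R_L = 19.18 kΩ.
Then V_out = V_DC · 19.18/(32.25 + 19.18) = 2.704 V.
(Unloaded: V_out = x·V_DC = 4.47 V.)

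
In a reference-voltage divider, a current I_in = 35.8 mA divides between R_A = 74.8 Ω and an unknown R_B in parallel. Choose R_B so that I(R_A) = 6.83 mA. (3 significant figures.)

R_B ≈ 17.6 Ω

In a two-way split, I_A/I_in = R_B/(R_A + R_B).
With f = 0.1908, R_B = R_A · f/(1−f) = 74.8 × 0.2358 = 17.63 Ω.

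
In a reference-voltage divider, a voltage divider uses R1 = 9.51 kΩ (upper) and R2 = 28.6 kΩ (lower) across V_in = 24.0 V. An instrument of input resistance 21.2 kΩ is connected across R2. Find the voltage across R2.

R2 ‖ R_L = (28.6 × 21.2)/(28.6 + 21.2) = 12.18 kΩ.
Now apply the divider: V_out = 24.0 × 0.5615 = 13.47 V.

V_out ≈ 13.5 V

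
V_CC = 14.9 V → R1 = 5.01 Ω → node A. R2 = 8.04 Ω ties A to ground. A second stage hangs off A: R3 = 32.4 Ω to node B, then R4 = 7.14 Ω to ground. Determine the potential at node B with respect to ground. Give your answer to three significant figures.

V_B ≈ 1.54 V

The second stage (R3 + R4 = 39.54 Ω) loads node A in parallel with R2.
R2 ‖ (R3+R4) = 6.681 Ω.
First divider: V_A = V_CC · 6.681/(5.01 + 6.681) = 8.515 V.
Then the unloaded second divider: V_B = V_A × R4/(R3+R4) = 8.515 × 0.1806 = 1.538 V.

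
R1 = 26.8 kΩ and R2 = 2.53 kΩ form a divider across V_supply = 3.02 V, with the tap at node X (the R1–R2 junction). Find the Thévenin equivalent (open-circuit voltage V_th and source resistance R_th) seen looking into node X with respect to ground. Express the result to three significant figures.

V_th is the unloaded tap voltage: V_supply · R2/(R1+R2) = 3.02 × 0.08626 = 0.2605 V.
Looking into X with the source shorted: R_th = R1·R2/(R1+R2) = 26.80 × 2.53/29.33 = 2.312 kΩ.

V_th ≈ 0.261 V, R_th ≈ 2.31 kΩ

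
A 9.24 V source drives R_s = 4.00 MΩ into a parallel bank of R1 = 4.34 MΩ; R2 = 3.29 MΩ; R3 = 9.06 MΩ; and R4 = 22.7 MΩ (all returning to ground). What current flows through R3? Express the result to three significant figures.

Parallel bank: R_p = 1/(1/4.34 + 1/3.29 + 1/9.06 + 1/22.7) = 1.452 MΩ.
V_A by voltage divider: V_A = 9.24 × 1.452/(4.00 + 1.452) = 2.461 V.
I(R3) = V_A / R3 = 2.461/9.06 = 0.2716 µA.

I ≈ 0.272 µA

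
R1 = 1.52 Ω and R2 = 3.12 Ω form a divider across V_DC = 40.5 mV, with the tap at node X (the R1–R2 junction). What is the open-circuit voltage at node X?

V_th ≈ 27.2 mV

With X open, the divider is unloaded: V_th = 40.5 × 3.12/4.640 = 27.23 mV.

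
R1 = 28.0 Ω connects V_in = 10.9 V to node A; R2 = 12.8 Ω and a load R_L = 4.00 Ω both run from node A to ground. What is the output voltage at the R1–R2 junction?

V_out ≈ 1.07 V

The load sits in parallel with R2, giving an effective lower resistance R2' = R2·R_L/(R2+R_L) = 3.048 Ω.
Then V_out = V_in · R2'/(R1 + R2') = 10.9 × 3.048/31.05 = 1.070 V.
(Unloaded it would be 3.42 V; the load pulls it down.)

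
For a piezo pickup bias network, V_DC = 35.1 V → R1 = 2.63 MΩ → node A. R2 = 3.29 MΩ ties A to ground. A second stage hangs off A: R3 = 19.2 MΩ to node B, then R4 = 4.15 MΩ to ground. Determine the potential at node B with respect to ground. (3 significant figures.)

V_B ≈ 3.26 V

Node A sees R2 in parallel with the series input of stage 2, R3 + R4 = 23.35 MΩ.
Effective lower resistance at A: R2 ‖ 23.35 = 2.884 MΩ.
So V_A = 35.1 × 0.5230 = 18.36 V.
V_B = V_A × 0.1777 = 3.263 V.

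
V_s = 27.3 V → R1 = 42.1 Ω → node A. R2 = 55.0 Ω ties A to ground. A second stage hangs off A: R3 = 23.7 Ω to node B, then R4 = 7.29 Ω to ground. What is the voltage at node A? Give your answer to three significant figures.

Looking into the second stage from A: R3 + R4 = 30.99 Ω appears in parallel with R2.
Effective lower resistance at A: R2 ‖ 30.99 = 19.82 Ω.
V_A = 27.3 × 19.82/(42.1 + 19.82) = 8.739 V.

V_A ≈ 8.74 V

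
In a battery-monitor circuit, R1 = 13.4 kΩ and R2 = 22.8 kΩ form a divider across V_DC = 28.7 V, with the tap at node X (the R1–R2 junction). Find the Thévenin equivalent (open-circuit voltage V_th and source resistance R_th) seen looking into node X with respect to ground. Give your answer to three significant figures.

Open-circuit (no load on X): V_th = V_DC · R2/(R1 + R2) = 28.7 × 22.8/(13.40 + 22.8) = 18.08 V.
Zeroing V_DC shorts the top of R1 to ground, so R_th = R1 ‖ R2 = 8.440 kΩ.

V_th ≈ 18.1 V, R_th ≈ 8.44 kΩ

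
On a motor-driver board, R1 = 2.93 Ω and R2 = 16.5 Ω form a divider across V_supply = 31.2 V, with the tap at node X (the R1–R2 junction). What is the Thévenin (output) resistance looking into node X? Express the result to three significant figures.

R_th ≈ 2.49 Ω

Looking into X with the source shorted: R_th = R1·R2/(R1+R2) = 2.930 × 16.5/19.43 = 2.488 Ω.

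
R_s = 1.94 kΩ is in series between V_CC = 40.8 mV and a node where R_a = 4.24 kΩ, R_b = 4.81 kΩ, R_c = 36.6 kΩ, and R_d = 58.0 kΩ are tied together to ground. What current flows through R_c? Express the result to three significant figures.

Equivalent of the parallel group: R_p = 2.048 kΩ.
Node voltage V_A = V_CC · R_p/(R_s + R_p) = 40.8 × 0.5135 = 20.95 mV.
I(R_c) = V_A / R_c = 20.95/36.6 = 0.5725 µA.

I ≈ 0.572 µA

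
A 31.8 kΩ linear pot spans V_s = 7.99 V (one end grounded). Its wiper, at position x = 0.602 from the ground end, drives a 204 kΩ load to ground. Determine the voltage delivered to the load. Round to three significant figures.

Split the track: R_lower = x·R_p = 19.14 kΩ, R_upper = (1−x)·R_p = 12.66 kΩ.
R_L loads the lower segment: effective lower R = 17.50 kΩ.
V_out = 7.99 × 17.50/(12.66 + 17.50) = 4.637 V.

V_out ≈ 4.64 V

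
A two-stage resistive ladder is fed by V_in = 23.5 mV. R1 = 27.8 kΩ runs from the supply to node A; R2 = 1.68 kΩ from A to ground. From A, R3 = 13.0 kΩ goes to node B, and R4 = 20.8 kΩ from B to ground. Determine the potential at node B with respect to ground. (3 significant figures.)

The second stage (R3 + R4 = 33.80 kΩ) loads node A in parallel with R2.
Effective lower resistance at A: R2 ‖ 33.80 = 1.600 kΩ.
So V_A = 23.5 × 0.05444 = 1.279 mV.
Then the unloaded second divider: V_B = V_A × R4/(R3+R4) = 1.279 × 0.6154 = 0.7872 mV.

V_B ≈ 0.787 mV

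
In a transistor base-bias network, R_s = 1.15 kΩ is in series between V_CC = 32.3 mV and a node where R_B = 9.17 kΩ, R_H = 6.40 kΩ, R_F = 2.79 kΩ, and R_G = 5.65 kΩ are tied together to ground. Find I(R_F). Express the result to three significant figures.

Equivalent of the parallel group: R_p = 1.249 kΩ.
Node voltage V_A = V_CC · R_p/(R_s + R_p) = 32.3 × 0.5206 = 16.82 mV.
Branch current I = V_A/R_F = 16.82/2.79 = 6.027 µA.

I ≈ 6.03 µA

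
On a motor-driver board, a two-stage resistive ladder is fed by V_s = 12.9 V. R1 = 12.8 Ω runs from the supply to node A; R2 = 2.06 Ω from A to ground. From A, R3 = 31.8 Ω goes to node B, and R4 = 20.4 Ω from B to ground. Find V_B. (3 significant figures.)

The second stage (R3 + R4 = 52.20 Ω) loads node A in parallel with R2.
Effective lower resistance at A: R2 ‖ 52.20 = 1.982 Ω.
First divider: V_A = V_s · 1.982/(12.8 + 1.982) = 1.730 V.
Then the unloaded second divider: V_B = V_A × R4/(R3+R4) = 1.730 × 0.3908 = 0.6759 V.

V_B ≈ 0.676 V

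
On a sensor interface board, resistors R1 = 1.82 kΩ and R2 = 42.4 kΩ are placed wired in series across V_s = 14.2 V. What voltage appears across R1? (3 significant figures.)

V ≈ 0.584 V

ΣR = 1.82 + 42.4 = 44.22 kΩ.
By the voltage-divider rule, V = 14.2 × 1.820/44.22 = 0.5844 V.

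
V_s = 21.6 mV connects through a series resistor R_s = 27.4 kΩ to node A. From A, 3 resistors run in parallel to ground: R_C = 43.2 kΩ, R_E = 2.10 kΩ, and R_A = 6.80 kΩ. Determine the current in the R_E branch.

Parallel bank: R_p = 1/(1/43.2 + 1/2.10 + 1/6.80) = 1.547 kΩ.
V_A by voltage divider: V_A = 21.6 × 1.547/(27.4 + 1.547) = 1.154 mV.
Branch current I = V_A/R_E = 1.154/2.10 = 0.5497 µA.
(Check via current divider: I_total = 0.7462 µA; share G_k/ΣG = 0.7367 → same result.)

I ≈ 0.550 µA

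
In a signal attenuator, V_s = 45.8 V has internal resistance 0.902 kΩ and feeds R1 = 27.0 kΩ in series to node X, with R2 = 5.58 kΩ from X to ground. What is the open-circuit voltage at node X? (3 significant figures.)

V_th ≈ 7.63 V

R1' = 0.902 + 27.0 = 27.90 kΩ (source resistance + R1).
V_th is the unloaded tap voltage: V_s · R2/(R1'+R2) = 45.8 × 0.1667 = 7.633 V.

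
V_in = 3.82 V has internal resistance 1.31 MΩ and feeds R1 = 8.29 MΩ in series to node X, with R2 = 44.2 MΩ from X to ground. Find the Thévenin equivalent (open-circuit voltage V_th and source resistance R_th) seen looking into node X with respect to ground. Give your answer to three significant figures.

R1' = 1.31 + 8.29 = 9.600 MΩ (source resistance + R1).
With X open, the divider is unloaded: V_th = 3.82 × 44.2/53.80 = 3.138 V.
With V_in suppressed (replaced by a short), R_th = R1' ‖ R2 = (9.600 × 44.2)/(9.600 + 44.2) = 7.887 MΩ.

V_th ≈ 3.14 V, R_th ≈ 7.89 MΩ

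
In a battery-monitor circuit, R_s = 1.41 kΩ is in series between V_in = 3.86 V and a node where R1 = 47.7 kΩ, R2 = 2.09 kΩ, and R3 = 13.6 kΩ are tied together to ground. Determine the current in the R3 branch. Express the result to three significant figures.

Combine the parallel branches: R_p = (1/47.7 + 1/2.09 + 1/13.6)⁻¹ = 1.745 kΩ.
V_A = 3.86 × 1.745/3.155 = 2.135 V.
Branch current I = V_A/R3 = 2.135/13.6 = 0.1570 mA.

I ≈ 0.157 mA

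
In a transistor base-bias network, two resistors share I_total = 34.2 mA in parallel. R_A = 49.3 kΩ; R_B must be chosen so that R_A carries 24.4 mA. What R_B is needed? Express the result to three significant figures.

R_B ≈ 123 kΩ

The fraction through R_A equals R_B/(R_A+R_B).
24.4/34.2 = R_B/(R_A + R_B) → R_B = R_A · (0.7135)/(1 − 0.7135) = 49.3 × 2.490 = 122.7 kΩ.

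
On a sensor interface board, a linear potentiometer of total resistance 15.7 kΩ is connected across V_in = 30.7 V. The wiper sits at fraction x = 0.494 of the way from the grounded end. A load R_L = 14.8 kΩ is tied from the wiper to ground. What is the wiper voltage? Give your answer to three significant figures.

V_out ≈ 12.0 V

Lower segment x·R_p = 7.756 kΩ; upper segment (1−x)·R_p = 7.944 kΩ.
(x·R_p) ‖ R_L = 5.089 kΩ.
V_out = 30.7 × 5.089/(7.944 + 5.089) = 11.99 V.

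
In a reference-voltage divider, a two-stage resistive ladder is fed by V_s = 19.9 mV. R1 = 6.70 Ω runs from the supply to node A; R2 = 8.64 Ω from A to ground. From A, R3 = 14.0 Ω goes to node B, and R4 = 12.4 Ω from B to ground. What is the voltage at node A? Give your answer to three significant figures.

V_A ≈ 9.81 mV

Node A sees R2 in parallel with the series input of stage 2, R3 + R4 = 26.40 Ω.
R2 ‖ (R3+R4) = 6.510 Ω.
So V_A = 19.9 × 0.4928 = 9.807 mV.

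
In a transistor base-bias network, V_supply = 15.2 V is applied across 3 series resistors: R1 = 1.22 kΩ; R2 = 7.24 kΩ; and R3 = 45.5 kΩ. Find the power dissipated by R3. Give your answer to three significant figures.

P ≈ 3.61 mW

ΣR = 53.96 kΩ → I = 15.2/53.96 = 0.2817 mA.
P(R3) = I²·R3 = (0.2817)² × 45.5 = 3.610 mW.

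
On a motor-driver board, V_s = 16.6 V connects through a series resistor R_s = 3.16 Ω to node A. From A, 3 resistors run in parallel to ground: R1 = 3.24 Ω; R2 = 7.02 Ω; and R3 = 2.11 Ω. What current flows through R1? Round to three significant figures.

I ≈ 1.31 A

Combine the parallel branches: R_p = (1/3.24 + 1/7.02 + 1/2.11)⁻¹ = 1.081 Ω.
V_A = 16.6 × 1.081/4.241 = 4.231 V.
Branch current I = V_A/R1 = 4.231/3.24 = 1.306 A.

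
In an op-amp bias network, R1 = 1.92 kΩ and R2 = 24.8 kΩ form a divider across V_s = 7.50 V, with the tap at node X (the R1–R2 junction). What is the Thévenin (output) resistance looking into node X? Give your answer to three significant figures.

With V_s suppressed (replaced by a short), R_th = R1 ‖ R2 = (1.920 × 24.8)/(1.920 + 24.8) = 1.782 kΩ.

R_th ≈ 1.78 kΩ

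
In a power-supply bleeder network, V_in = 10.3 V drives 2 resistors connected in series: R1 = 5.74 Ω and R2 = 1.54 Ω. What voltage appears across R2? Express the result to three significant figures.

Total series resistance ΣR = 5.74 + 1.54 = 7.280 Ω.
Voltage divider: V = V_in · (1.540 / 7.280) = 10.3 × 0.2115 = 2.179 V.

V ≈ 2.18 V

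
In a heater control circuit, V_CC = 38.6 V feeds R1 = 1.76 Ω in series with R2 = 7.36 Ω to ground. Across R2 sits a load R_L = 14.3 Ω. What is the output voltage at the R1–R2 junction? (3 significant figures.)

V_out ≈ 28.3 V

The load sits in parallel with R2, giving an effective lower resistance R2' = R2·R_L/(R2+R_L) = 4.859 Ω.
Voltage divider with the loaded lower leg: V_out = 38.6 × 4.859/(1.76 + 4.859) = 38.6 × 0.7341 = 28.34 V.
(Unloaded it would be 31.2 V; the load pulls it down.)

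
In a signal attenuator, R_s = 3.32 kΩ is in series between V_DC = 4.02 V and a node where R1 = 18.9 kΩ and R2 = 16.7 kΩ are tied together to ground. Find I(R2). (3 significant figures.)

I ≈ 0.175 mA

Equivalent of the parallel group: R_p = 8.866 kΩ.
V_A = 4.02 × 8.866/12.19 = 2.925 V.
I(R2) = V_A / R2 = 2.925/16.7 = 0.1751 mA.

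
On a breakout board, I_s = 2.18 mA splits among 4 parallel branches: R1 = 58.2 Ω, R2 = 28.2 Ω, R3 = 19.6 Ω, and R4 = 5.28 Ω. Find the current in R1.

Total conductance ΣG = 1/58.2 + 1/28.2 + 1/19.6 + 1/5.28 = 0.2931 (units of 1/Ω).
By the current-divider rule, I = I_s · G_k/ΣG = 2.18 × 0.05863 = 0.1278 mA.

I ≈ 0.128 mA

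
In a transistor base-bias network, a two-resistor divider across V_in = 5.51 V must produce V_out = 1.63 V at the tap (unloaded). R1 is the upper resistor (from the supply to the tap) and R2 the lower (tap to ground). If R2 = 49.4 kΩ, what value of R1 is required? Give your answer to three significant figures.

R1 ≈ 118 kΩ

V_out/V_in = R2/(R1+R2) = 0.2958.
Rearranging, R1 = R2·(1−k)/k = 49.4 × 2.380 = 117.6 kΩ.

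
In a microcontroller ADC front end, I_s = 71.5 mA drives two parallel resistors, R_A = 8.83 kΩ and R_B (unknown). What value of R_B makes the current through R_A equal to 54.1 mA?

The fraction through R_A equals R_B/(R_A+R_B).
With f = 0.7566, R_B = R_A · f/(1−f) = 8.83 × 3.109 = 27.45 kΩ.

R_B ≈ 27.5 kΩ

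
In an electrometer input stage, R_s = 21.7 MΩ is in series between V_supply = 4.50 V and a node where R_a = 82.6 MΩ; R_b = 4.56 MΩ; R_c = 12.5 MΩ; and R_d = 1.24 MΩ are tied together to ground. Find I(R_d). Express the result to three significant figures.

Combine the parallel branches: R_p = (1/82.6 + 1/4.56 + 1/12.5 + 1/1.24)⁻¹ = 0.8946 MΩ.
V_A by voltage divider: V_A = 4.50 × 0.8946/(21.7 + 0.8946) = 0.1782 V.
I(R_d) = V_A / R_d = 0.1782/1.24 = 0.1437 µA.
(Check via current divider: I_total = 0.1992 µA; share G_k/ΣG = 0.7214 → same result.)

I ≈ 0.144 µA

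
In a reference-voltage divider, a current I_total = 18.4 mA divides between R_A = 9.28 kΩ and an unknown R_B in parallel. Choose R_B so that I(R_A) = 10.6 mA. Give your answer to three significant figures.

R_B ≈ 12.6 kΩ

Two-branch current divider: I_A = I_total · R_B/(R_A + R_B).
With f = 0.5761, R_B = R_A · f/(1−f) = 9.28 × 1.359 = 12.61 kΩ.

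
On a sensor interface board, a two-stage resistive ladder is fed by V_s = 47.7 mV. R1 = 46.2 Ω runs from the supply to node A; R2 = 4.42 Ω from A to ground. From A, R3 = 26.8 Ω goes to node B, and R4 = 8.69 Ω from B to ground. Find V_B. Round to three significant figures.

V_B ≈ 0.916 mV

Looking into the second stage from A: R3 + R4 = 35.49 Ω appears in parallel with R2.
R2 ‖ (R3+R4) = 3.930 Ω.
V_A = 47.7 × 3.930/(46.2 + 3.930) = 3.740 mV.
Stage 2 is unloaded, so V_B = V_A · R4/(R3+R4) = 3.740 × 8.69/35.49 = 0.9157 mV.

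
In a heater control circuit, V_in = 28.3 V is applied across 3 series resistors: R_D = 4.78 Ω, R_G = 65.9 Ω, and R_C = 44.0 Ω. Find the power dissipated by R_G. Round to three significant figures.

P ≈ 4.01 W

The common current is I = 28.3/114.7 = 0.2468 A.
V(R_G) = I·R = 16.26 V; P = V·I = 16.26 × 0.2468 = 4.013 W.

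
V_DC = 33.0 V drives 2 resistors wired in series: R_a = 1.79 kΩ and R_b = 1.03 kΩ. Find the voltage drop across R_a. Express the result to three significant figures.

V ≈ 20.9 V

ΣR = 1.79 + 1.03 = 2.820 kΩ.
By the voltage-divider rule, V = 33.0 × 1.790/2.820 = 20.95 V.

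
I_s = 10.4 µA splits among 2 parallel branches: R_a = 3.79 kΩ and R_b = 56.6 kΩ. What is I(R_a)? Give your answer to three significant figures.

With just two branches, the current splits inversely with resistance.
So I = 10.4 × 56.6/60.39 = 9.747 µA.

I ≈ 9.75 µA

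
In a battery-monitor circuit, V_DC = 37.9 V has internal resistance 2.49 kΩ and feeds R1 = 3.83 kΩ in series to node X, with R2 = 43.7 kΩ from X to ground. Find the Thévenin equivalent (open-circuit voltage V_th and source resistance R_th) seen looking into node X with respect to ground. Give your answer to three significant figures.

R1' = 2.49 + 3.83 = 6.320 kΩ (source resistance + R1).
With X open, the divider is unloaded: V_th = 37.9 × 43.7/50.02 = 33.11 V.
With V_DC suppressed (replaced by a short), R_th = R1' ‖ R2 = (6.320 × 43.7)/(6.320 + 43.7) = 5.521 kΩ.

V_th ≈ 33.1 V, R_th ≈ 5.52 kΩ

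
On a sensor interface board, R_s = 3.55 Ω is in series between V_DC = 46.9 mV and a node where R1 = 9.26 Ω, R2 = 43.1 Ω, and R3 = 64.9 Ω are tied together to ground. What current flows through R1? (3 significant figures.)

I ≈ 3.33 mA

Equivalent of the parallel group: R_p = 6.821 Ω.
Node voltage V_A = V_DC · R_p/(R_s + R_p) = 46.9 × 0.6577 = 30.85 mV.
Branch current I = V_A/R1 = 30.85/9.26 = 3.331 mA.
(Equivalently: I_total = 4.522 mA, then current-divider fraction G_k/ΣG = 0.7366.)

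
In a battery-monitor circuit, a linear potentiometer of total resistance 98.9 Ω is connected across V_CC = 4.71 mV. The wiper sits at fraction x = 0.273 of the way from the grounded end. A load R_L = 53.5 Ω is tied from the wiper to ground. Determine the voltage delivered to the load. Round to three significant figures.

The pot divides into 71.90 Ω above the wiper and 27.00 Ω below.
Lower segment in parallel with the load: 27.00 ‖ 53.5 = 17.94 Ω.
Then V_out = V_CC · 17.94/(71.90 + 17.94) = 0.9407 mV.
(Unloaded: V_out = x·V_CC = 1.29 mV.)

V_out ≈ 0.941 mV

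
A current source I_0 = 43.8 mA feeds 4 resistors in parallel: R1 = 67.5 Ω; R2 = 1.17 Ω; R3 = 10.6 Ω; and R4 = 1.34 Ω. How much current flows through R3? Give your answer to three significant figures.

I ≈ 2.42 mA

Conductances: ΣG = 1/67.5 + 1/1.17 + 1/10.6 + 1/1.34 = 1.710 (1/Ω).
By the current-divider rule, I = I_0 · G_k/ΣG = 43.8 × 0.05517 = 2.416 mA.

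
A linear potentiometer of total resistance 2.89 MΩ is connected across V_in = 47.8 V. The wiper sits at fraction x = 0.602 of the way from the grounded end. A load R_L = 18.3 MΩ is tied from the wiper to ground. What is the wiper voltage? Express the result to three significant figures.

V_out ≈ 27.7 V

Split the track: R_lower = x·R_p = 1.740 MΩ, R_upper = (1−x)·R_p = 1.150 MΩ.
(x·R_p) ‖ R_L = 1.589 MΩ.
Loaded-divider output: V_out = 47.8 × 0.5801 = 27.73 V.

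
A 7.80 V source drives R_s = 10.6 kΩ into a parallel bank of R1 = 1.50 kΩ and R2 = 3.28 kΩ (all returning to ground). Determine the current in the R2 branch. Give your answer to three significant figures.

I ≈ 0.210 mA

Combine the parallel branches: R_p = (1/1.50 + 1/3.28)⁻¹ = 1.029 kΩ.
V_A by voltage divider: V_A = 7.80 × 1.029/(10.6 + 1.029) = 0.6904 V.
I(R2) = V_A / R2 = 0.6904/3.28 = 0.2105 mA.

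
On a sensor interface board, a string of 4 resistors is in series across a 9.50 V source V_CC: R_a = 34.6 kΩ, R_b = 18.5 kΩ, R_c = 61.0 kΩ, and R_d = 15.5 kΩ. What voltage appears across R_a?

Total series resistance ΣR = 34.6 + 18.5 + 61.0 + 15.5 = 129.6 kΩ.
V = V_CC · R/ΣR = 9.50 × 0.2670 = 2.536 V.

V ≈ 2.54 V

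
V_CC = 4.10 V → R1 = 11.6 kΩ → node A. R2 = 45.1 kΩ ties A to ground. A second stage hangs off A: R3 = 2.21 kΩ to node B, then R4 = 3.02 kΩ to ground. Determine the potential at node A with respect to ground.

The second stage (R3 + R4 = 5.230 kΩ) loads node A in parallel with R2.
Effective lower resistance at A: R2 ‖ 5.230 = 4.687 kΩ.
First divider: V_A = V_CC · 4.687/(11.6 + 4.687) = 1.180 V.

V_A ≈ 1.18 V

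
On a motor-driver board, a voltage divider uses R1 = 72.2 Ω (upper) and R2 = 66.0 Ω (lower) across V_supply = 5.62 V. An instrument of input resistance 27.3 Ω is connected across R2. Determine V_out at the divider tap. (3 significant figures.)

First combine the lower leg with the load: R2 ‖ R_L = 19.31 Ω.
Now apply the divider: V_out = 5.62 × 0.2110 = 1.186 V.

V_out ≈ 1.19 V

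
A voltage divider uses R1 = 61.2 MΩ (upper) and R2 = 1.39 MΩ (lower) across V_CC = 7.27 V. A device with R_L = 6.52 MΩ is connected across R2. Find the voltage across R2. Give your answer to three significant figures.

First combine the lower leg with the load: R2 ‖ R_L = 1.146 MΩ.
Then V_out = V_CC · R2'/(R1 + R2') = 7.27 × 1.146/62.35 = 0.1336 V.
(Unloaded it would be 0.161 V; the load pulls it down.)

V_out ≈ 0.134 V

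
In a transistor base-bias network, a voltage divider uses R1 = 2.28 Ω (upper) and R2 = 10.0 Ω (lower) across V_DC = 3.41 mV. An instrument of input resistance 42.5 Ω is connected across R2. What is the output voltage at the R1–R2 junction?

R2 ‖ R_L = (10.0 × 42.5)/(10.0 + 42.5) = 8.095 Ω.
Then V_out = V_DC · R2'/(R1 + R2') = 3.41 × 8.095/10.38 = 2.661 mV.
(Unloaded it would be 2.78 mV; the load pulls it down.)

V_out ≈ 2.66 mV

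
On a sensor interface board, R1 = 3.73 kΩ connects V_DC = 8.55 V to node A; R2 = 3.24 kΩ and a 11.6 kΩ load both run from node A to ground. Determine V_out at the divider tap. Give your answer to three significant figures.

First combine the lower leg with the load: R2 ‖ R_L = 2.533 kΩ.
Now apply the divider: V_out = 8.55 × 0.4044 = 3.458 V.

V_out ≈ 3.46 V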